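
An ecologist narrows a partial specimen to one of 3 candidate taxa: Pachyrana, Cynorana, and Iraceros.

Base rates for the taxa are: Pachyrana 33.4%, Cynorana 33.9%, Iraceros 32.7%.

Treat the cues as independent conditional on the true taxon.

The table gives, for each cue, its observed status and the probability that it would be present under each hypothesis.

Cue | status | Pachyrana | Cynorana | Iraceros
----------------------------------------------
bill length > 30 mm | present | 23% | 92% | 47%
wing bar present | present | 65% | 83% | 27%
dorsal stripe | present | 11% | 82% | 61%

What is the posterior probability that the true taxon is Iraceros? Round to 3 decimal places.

By Bayes' rule with conditional independence, the unnormalized weight for each hypothesis is prior × ∏ likelihoods:
  Pachyrana: 0.334 × 0.23 × 0.65 × 0.11 = 0.0054926
  Cynorana: 0.339 × 0.92 × 0.83 × 0.82 = 0.21227
  Iraceros: 0.327 × 0.47 × 0.27 × 0.61 = 0.025313
Marginal likelihood of the evidence = 0.24307.
P(Iraceros | evidence) = 0.025313 / 0.24307 ≈ 0.104.

0.104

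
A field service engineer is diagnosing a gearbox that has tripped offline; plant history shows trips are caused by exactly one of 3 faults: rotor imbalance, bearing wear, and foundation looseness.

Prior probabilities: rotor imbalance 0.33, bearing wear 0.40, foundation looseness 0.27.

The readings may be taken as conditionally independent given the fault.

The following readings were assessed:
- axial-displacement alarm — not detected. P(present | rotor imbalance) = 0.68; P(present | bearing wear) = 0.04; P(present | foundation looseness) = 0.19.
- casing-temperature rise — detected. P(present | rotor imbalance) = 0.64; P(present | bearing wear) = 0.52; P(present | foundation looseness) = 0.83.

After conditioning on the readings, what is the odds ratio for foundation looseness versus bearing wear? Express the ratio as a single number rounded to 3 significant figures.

Posterior odds equal prior odds times the likelihood ratio; only the two competing hypotheses matter (using 1 − P(present | H) for each absent reading).
  foundation looseness: 0.27 × (1 − 0.19) × 0.83 = 0.18152
  bearing wear: 0.40 × (1 − 0.04) × 0.52 = 0.19968
Odds(foundation looseness : bearing wear) = 0.18152 / 0.19968 ≈ 0.909.

0.909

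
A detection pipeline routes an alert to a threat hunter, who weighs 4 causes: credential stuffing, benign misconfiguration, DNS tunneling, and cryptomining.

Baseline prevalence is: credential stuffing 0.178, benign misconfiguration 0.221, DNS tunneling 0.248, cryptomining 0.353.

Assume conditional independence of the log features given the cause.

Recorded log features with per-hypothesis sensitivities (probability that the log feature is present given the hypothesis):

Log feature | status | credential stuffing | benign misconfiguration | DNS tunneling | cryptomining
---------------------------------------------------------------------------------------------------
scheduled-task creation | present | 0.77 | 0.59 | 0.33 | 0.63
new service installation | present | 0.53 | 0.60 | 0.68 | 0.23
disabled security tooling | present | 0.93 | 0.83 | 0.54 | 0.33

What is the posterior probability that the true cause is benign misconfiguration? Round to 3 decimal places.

Multiply each prior by the joint likelihood of the log feature pattern:
  credential stuffing: 0.178 × 0.77 × 0.53 × 0.93 = 0.067557
  benign misconfiguration: 0.221 × 0.59 × 0.60 × 0.83 = 0.064934
  DNS tunneling: 0.248 × 0.33 × 0.68 × 0.54 = 0.030052
  cryptomining: 0.353 × 0.63 × 0.23 × 0.33 = 0.016879
Marginal likelihood of the evidence = 0.17942.
P(benign misconfiguration | evidence) = 0.064934 / 0.17942 ≈ 0.362.

0.362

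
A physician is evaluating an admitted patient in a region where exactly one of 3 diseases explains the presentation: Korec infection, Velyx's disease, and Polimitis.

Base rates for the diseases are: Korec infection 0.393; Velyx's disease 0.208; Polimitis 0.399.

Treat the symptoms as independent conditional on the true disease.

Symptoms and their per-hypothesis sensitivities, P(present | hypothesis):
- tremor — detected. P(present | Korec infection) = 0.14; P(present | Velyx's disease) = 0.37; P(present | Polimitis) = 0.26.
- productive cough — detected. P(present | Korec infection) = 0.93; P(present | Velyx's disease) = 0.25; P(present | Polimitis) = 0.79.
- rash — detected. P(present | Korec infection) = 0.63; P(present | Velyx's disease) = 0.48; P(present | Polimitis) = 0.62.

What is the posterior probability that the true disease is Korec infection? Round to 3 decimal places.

By Bayes' rule with conditional independence, the unnormalized weight for each hypothesis is prior × ∏ likelihoods:
  Korec infection: 0.393 × 0.14 × 0.93 × 0.63 = 0.032236
  Velyx's disease: 0.208 × 0.37 × 0.25 × 0.48 = 0.0092352
  Polimitis: 0.399 × 0.26 × 0.79 × 0.62 = 0.050812
The unnormalized weights sum to 0.092283.
P(Korec infection | evidence) = 0.032236 / 0.092283 ≈ 0.349.

0.349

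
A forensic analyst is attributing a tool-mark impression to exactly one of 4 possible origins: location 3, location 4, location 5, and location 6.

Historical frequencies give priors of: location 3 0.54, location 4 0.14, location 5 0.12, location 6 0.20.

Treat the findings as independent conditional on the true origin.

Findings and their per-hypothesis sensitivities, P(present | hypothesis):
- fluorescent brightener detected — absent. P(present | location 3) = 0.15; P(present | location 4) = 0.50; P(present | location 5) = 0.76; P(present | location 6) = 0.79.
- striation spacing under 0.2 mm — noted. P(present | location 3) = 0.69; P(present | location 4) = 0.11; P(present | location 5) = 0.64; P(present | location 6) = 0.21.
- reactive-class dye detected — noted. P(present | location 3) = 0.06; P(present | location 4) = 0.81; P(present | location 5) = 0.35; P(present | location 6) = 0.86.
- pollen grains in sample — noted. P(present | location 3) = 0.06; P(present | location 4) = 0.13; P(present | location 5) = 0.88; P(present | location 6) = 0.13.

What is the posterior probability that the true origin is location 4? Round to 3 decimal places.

0.094

For each hypothesis, the unnormalized posterior weight is prior × product of the finding likelihoods (using 1 − P(present | H) for each absent finding):
  location 3: 0.54 × (1 − 0.15) × 0.69 × 0.06 × 0.06 = 0.0011402
  location 4: 0.14 × (1 − 0.50) × 0.11 × 0.81 × 0.13 = 0.00081081
  location 5: 0.12 × (1 − 0.76) × 0.64 × 0.35 × 0.88 = 0.0056771
  location 6: 0.20 × (1 − 0.79) × 0.21 × 0.86 × 0.13 = 0.00098608
The unnormalized weights sum to 0.0086141.
P(location 4 | evidence) = 0.00081081 / 0.0086141 ≈ 0.094.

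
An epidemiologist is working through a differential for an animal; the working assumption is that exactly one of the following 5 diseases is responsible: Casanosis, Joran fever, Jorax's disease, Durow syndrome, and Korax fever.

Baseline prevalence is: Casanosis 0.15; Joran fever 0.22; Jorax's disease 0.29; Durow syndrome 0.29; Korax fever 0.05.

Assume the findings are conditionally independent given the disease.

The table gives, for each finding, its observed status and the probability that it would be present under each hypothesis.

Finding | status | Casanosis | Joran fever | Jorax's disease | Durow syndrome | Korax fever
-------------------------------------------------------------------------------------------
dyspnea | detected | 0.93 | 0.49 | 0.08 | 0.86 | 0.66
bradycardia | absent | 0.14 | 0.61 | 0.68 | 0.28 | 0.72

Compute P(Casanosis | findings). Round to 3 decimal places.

0.335

By Bayes' rule with conditional independence, the unnormalized weight for each hypothesis is prior × ∏ likelihoods (using 1 − P(present | H) for each absent finding):
  Casanosis: 0.15 × 0.93 × (1 − 0.14) = 0.11997
  Joran fever: 0.22 × 0.49 × (1 − 0.61) = 0.042042
  Jorax's disease: 0.29 × 0.08 × (1 − 0.68) = 0.007424
  Durow syndrome: 0.29 × 0.86 × (1 − 0.28) = 0.17957
  Korax fever: 0.05 × 0.66 × (1 − 0.72) = 0.00924
Normalizing constant Z = 0.11997 + 0.042042 + 0.007424 + 0.17957 + 0.00924 = 0.35824.
P(Casanosis | evidence) = 0.11997 / 0.35824 ≈ 0.335.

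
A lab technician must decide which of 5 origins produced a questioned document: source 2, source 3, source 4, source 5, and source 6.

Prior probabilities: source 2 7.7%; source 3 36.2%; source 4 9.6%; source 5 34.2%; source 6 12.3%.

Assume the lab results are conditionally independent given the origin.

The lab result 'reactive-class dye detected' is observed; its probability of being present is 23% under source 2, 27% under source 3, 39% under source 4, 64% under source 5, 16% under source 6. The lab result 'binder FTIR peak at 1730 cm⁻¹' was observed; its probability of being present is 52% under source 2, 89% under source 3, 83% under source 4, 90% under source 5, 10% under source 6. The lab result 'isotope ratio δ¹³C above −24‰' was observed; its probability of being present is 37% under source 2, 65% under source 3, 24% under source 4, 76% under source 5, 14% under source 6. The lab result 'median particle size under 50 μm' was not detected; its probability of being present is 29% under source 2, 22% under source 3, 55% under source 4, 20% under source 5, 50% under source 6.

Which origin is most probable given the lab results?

By Bayes' rule with conditional independence, the unnormalized weight for each hypothesis is prior × ∏ likelihoods (using 1 − P(present | H) for each absent lab result):
  source 2: 0.077 × 0.23 × 0.52 × 0.37 × (1 − 0.29) = 0.0024193
  source 3: 0.362 × 0.27 × 0.89 × 0.65 × (1 − 0.22) = 0.044103
  source 4: 0.096 × 0.39 × 0.83 × 0.24 × (1 − 0.55) = 0.0033561
  source 5: 0.342 × 0.64 × 0.90 × 0.76 × (1 − 0.20) = 0.11977
  source 6: 0.123 × 0.16 × 0.10 × 0.14 × (1 − 0.50) = 0.00013776
Normalizing constant Z = 0.0024193 + 0.044103 + 0.0033561 + 0.11977 + 0.00013776 = 0.16979.
P(source 2 | evidence) ≈ 0.0024193 / 0.16979 ≈ 0.014
P(source 3 | evidence) ≈ 0.044103 / 0.16979 ≈ 0.260
P(source 4 | evidence) ≈ 0.0033561 / 0.16979 ≈ 0.020
P(source 5 | evidence) ≈ 0.11977 / 0.16979 ≈ 0.705
P(source 6 | evidence) ≈ 0.00013776 / 0.16979 ≈ 0.001
The largest is 0.705, so source 5 is most probable.

source 5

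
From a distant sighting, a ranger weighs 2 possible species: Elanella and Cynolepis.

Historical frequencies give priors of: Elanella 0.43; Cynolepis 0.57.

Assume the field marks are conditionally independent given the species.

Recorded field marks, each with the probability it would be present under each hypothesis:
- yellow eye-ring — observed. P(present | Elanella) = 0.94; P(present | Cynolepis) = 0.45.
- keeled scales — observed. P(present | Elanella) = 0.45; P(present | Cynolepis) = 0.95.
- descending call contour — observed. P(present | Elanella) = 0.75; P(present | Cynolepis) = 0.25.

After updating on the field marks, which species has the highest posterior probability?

By Bayes' rule with conditional independence, the unnormalized weight for each hypothesis is prior × ∏ likelihoods:
  Elanella: 0.43 × 0.94 × 0.45 × 0.75 = 0.13642
  Cynolepis: 0.57 × 0.45 × 0.95 × 0.25 = 0.060919
The unnormalized weights sum to 0.19734.
P(Elanella | evidence) ≈ 0.13642 / 0.19734 ≈ 0.691
P(Cynolepis | evidence) ≈ 0.060919 / 0.19734 ≈ 0.309
The largest is 0.691, so Elanella is most probable.

Elanella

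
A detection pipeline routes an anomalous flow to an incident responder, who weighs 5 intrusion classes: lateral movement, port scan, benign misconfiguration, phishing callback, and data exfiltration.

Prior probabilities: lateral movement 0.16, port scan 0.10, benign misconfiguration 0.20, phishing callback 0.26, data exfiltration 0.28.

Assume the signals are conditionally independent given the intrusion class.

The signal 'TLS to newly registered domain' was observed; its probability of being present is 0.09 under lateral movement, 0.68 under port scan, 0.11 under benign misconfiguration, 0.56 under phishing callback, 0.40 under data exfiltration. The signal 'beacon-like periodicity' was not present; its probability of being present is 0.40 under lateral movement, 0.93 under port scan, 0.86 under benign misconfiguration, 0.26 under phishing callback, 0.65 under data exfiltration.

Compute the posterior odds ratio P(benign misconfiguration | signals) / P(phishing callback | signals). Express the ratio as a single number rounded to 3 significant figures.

0.0286

Posterior odds equal prior odds times the likelihood ratio; only the two competing hypotheses matter (using 1 − P(present | H) for each absent signal).
  benign misconfiguration: 0.20 × 0.11 × (1 − 0.86) = 0.00308
  phishing callback: 0.26 × 0.56 × (1 − 0.26) = 0.10774
Odds(benign misconfiguration : phishing callback) = 0.00308 / 0.10774 ≈ 0.0286.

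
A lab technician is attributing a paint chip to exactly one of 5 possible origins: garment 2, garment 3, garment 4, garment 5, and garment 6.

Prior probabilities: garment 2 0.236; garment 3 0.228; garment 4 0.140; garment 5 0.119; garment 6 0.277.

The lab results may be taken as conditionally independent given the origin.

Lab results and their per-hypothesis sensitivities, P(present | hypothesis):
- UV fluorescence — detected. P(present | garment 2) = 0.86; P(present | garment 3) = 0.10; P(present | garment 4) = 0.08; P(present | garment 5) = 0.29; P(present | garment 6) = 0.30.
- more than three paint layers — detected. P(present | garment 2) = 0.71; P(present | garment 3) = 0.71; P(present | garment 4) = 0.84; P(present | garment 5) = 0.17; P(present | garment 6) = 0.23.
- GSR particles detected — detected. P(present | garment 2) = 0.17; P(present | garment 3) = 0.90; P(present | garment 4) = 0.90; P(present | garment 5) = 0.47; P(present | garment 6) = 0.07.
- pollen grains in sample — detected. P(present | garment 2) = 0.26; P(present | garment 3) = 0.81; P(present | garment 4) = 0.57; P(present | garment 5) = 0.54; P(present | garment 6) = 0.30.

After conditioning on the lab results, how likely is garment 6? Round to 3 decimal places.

0.016

Multiply each prior by the joint likelihood of the lab result pattern:
  garment 2: 0.236 × 0.86 × 0.71 × 0.17 × 0.26 = 0.0063693
  garment 3: 0.228 × 0.10 × 0.71 × 0.90 × 0.81 = 0.011801
  garment 4: 0.140 × 0.08 × 0.84 × 0.90 × 0.57 = 0.0048263
  garment 5: 0.119 × 0.29 × 0.17 × 0.47 × 0.54 = 0.001489
  garment 6: 0.277 × 0.30 × 0.23 × 0.07 × 0.30 = 0.00040137
Normalizing constant Z = 0.0063693 + 0.011801 + 0.0048263 + 0.001489 + 0.00040137 = 0.024887.
P(garment 6 | evidence) = 0.00040137 / 0.024887 ≈ 0.016.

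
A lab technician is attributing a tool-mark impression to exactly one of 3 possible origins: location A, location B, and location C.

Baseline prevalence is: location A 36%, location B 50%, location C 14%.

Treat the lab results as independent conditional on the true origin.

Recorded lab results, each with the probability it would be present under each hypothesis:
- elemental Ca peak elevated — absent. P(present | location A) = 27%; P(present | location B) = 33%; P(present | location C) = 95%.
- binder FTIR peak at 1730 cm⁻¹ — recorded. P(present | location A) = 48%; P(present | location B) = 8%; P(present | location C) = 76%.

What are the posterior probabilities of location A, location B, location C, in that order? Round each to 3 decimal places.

For each hypothesis, the unnormalized posterior weight is prior × product of the lab result likelihoods (using 1 − P(present | H) for each absent lab result):
  location A: 0.36 × (1 − 0.27) × 0.48 = 0.12614
  location B: 0.50 × (1 − 0.33) × 0.08 = 0.0268
  location C: 0.14 × (1 − 0.95) × 0.76 = 0.00532
Normalizing constant Z = 0.12614 + 0.0268 + 0.00532 = 0.15826.
P(location A | evidence) = 0.12614 / 0.15826 ≈ 0.797
P(location B | evidence) = 0.0268 / 0.15826 ≈ 0.169
P(location C | evidence) = 0.00532 / 0.15826 ≈ 0.034

0.797, 0.169, 0.034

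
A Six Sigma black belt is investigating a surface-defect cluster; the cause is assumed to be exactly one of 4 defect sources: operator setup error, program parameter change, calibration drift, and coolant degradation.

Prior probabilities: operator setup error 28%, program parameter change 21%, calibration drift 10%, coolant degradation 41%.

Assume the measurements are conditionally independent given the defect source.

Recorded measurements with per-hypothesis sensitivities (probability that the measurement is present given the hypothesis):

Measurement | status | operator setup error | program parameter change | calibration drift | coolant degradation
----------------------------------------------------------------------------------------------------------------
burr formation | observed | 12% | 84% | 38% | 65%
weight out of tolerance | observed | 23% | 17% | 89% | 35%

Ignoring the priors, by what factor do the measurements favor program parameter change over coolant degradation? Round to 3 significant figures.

The Bayes factor is the ratio of the joint likelihoods of the measurement pattern under the two hypotheses.
  program parameter change: 0.84 × 0.17 = 0.1428
  coolant degradation: 0.65 × 0.35 = 0.2275
Bayes factor = 0.1428 / 0.2275 ≈ 0.628

0.628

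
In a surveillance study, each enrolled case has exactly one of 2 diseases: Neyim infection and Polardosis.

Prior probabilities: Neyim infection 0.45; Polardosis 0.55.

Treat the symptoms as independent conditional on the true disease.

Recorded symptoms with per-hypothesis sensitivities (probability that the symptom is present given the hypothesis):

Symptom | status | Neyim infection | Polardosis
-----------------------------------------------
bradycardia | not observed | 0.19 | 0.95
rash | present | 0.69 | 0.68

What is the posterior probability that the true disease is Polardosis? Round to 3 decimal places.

0.069

For each hypothesis, the unnormalized posterior weight is prior × product of the symptom likelihoods (using 1 − P(present | H) for each absent symptom):
  Neyim infection: 0.45 × (1 − 0.19) × 0.69 = 0.25151
  Polardosis: 0.55 × (1 − 0.95) × 0.68 = 0.0187
Marginal likelihood of the evidence = 0.27021.
P(Polardosis | evidence) = 0.0187 / 0.27021 ≈ 0.069.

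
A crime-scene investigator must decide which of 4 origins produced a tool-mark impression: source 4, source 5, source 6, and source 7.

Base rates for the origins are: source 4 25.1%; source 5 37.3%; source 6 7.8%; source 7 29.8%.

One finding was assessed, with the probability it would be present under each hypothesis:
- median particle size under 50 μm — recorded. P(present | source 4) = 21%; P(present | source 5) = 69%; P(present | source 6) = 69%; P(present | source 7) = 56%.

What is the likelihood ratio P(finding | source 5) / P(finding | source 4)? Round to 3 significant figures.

The Bayes factor is the ratio of the two likelihoods.
  source 5: 0.69
  source 4: 0.21
Bayes factor = 0.69 / 0.21 ≈ 3.29

3.29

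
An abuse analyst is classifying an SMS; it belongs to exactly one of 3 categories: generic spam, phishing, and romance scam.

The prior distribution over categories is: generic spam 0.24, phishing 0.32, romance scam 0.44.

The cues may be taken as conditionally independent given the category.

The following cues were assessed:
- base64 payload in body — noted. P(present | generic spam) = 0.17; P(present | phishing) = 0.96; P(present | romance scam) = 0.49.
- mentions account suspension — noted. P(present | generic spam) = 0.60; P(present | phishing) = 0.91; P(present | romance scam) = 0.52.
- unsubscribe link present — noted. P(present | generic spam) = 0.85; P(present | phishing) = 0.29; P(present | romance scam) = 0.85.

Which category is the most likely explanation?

romance scam

Multiply each prior by the joint likelihood of the cue pattern:
  generic spam: 0.24 × 0.17 × 0.60 × 0.85 = 0.020808
  phishing: 0.32 × 0.96 × 0.91 × 0.29 = 0.08107
  romance scam: 0.44 × 0.49 × 0.52 × 0.85 = 0.095295
Marginal likelihood of the evidence = 0.19717.
P(generic spam | evidence) ≈ 0.020808 / 0.19717 ≈ 0.106
P(phishing | evidence) ≈ 0.08107 / 0.19717 ≈ 0.411
P(romance scam | evidence) ≈ 0.095295 / 0.19717 ≈ 0.483
The largest is 0.483, so romance scam is most probable.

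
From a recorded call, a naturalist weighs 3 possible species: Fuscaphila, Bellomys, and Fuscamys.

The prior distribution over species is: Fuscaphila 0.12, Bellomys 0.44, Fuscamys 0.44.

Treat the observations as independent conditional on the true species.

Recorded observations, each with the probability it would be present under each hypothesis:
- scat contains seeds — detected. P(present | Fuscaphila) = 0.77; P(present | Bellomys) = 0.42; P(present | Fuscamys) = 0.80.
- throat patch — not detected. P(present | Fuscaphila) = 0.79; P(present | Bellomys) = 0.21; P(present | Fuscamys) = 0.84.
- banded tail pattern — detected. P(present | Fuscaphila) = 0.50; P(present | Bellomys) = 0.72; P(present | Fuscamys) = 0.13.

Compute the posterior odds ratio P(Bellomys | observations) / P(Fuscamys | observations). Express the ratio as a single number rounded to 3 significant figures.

Posterior odds equal prior odds times the likelihood ratio; only the two competing hypotheses matter (using 1 − P(present | H) for each absent observation).
  Bellomys: 0.44 × 0.42 × (1 − 0.21) × 0.72 = 0.10511
  Fuscamys: 0.44 × 0.80 × (1 − 0.84) × 0.13 = 0.0073216
Odds(Bellomys : Fuscamys) = 0.10511 / 0.0073216 ≈ 14.4.

14.4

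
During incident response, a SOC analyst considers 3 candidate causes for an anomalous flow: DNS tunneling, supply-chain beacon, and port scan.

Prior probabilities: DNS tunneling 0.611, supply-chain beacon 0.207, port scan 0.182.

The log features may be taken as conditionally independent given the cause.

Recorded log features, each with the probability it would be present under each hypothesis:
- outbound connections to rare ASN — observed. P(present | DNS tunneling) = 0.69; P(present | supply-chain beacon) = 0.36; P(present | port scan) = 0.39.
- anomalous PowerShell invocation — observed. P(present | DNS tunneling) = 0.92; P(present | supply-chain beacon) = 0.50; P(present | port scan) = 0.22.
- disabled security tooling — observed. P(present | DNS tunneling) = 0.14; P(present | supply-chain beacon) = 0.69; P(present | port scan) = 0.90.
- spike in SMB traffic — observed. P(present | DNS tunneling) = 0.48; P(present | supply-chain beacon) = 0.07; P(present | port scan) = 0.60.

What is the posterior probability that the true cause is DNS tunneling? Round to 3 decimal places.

0.718

Multiply each prior by the joint likelihood of the log feature pattern:
  DNS tunneling: 0.611 × 0.69 × 0.92 × 0.14 × 0.48 = 0.026064
  supply-chain beacon: 0.207 × 0.36 × 0.50 × 0.69 × 0.07 = 0.0017997
  port scan: 0.182 × 0.39 × 0.22 × 0.90 × 0.60 = 0.0084324
The unnormalized weights sum to 0.036296.
P(DNS tunneling | evidence) = 0.026064 / 0.036296 ≈ 0.718.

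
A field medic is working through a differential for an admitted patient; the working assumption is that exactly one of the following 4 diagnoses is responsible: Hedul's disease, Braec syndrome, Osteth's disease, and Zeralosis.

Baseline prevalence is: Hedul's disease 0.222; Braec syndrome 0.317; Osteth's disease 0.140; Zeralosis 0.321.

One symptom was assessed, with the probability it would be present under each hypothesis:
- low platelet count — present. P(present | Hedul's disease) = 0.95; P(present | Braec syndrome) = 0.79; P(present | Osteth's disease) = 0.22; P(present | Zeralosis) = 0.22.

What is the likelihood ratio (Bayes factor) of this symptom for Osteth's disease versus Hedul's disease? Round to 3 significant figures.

0.232

Likelihood of this symptom under each hypothesis:
  Osteth's disease: 0.22
  Hedul's disease: 0.95
Bayes factor = 0.22 / 0.95 ≈ 0.232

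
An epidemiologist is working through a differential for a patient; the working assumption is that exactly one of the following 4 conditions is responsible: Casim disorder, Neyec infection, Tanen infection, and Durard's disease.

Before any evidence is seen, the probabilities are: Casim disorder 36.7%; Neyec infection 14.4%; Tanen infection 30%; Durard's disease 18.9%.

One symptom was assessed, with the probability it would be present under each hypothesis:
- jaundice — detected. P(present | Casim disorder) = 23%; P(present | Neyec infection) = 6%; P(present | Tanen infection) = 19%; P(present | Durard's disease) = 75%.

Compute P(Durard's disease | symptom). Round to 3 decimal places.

By Bayes' rule, the unnormalized weight for each hypothesis is prior × likelihood:
  Casim disorder: 0.367 × 0.23 = 0.08441
  Neyec infection: 0.144 × 0.06 = 0.00864
  Tanen infection: 0.300 × 0.19 = 0.057
  Durard's disease: 0.189 × 0.75 = 0.14175
Marginal likelihood of the evidence = 0.2918.
P(Durard's disease | evidence) = 0.14175 / 0.2918 ≈ 0.486.

0.486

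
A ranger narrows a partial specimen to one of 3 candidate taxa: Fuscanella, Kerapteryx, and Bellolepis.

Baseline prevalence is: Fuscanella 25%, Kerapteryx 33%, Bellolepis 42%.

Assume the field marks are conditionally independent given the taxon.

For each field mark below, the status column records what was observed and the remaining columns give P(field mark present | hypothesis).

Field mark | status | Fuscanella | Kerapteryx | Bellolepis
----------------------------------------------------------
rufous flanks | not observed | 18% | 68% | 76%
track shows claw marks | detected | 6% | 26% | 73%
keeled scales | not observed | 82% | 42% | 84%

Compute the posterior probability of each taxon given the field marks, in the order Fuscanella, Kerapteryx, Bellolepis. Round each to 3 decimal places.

0.074, 0.532, 0.394

For each hypothesis, the unnormalized posterior weight is prior × product of the field mark likelihoods (using 1 − P(present | H) for each absent field mark):
  Fuscanella: 0.25 × (1 − 0.18) × 0.06 × (1 − 0.82) = 0.002214
  Kerapteryx: 0.33 × (1 − 0.68) × 0.26 × (1 − 0.42) = 0.015924
  Bellolepis: 0.42 × (1 − 0.76) × 0.73 × (1 − 0.84) = 0.011773
Normalizing constant Z = 0.002214 + 0.015924 + 0.011773 = 0.029912.
P(Fuscanella | evidence) = 0.002214 / 0.029912 ≈ 0.074
P(Kerapteryx | evidence) = 0.015924 / 0.029912 ≈ 0.532
P(Bellolepis | evidence) = 0.011773 / 0.029912 ≈ 0.394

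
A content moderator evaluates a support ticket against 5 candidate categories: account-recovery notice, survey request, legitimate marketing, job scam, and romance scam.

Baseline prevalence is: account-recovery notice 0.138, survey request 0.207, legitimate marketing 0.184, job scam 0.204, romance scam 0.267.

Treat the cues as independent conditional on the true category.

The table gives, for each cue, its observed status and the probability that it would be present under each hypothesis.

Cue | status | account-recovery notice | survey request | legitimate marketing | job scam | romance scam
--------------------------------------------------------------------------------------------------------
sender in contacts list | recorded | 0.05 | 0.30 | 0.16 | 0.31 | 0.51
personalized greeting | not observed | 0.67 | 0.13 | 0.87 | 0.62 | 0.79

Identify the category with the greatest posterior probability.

Multiply each prior by the joint likelihood of the cue pattern (using 1 − P(present | H) for each absent cue):
  account-recovery notice: 0.138 × 0.05 × (1 − 0.67) = 0.002277
  survey request: 0.207 × 0.30 × (1 − 0.13) = 0.054027
  legitimate marketing: 0.184 × 0.16 × (1 − 0.87) = 0.0038272
  job scam: 0.204 × 0.31 × (1 − 0.62) = 0.024031
  romance scam: 0.267 × 0.51 × (1 − 0.79) = 0.028596
Marginal likelihood of the evidence = 0.11276.
P(account-recovery notice | evidence) ≈ 0.002277 / 0.11276 ≈ 0.020
P(survey request | evidence) ≈ 0.054027 / 0.11276 ≈ 0.479
P(legitimate marketing | evidence) ≈ 0.0038272 / 0.11276 ≈ 0.034
P(job scam | evidence) ≈ 0.024031 / 0.11276 ≈ 0.213
P(romance scam | evidence) ≈ 0.028596 / 0.11276 ≈ 0.254
The largest is 0.479, so survey request is most probable.

survey request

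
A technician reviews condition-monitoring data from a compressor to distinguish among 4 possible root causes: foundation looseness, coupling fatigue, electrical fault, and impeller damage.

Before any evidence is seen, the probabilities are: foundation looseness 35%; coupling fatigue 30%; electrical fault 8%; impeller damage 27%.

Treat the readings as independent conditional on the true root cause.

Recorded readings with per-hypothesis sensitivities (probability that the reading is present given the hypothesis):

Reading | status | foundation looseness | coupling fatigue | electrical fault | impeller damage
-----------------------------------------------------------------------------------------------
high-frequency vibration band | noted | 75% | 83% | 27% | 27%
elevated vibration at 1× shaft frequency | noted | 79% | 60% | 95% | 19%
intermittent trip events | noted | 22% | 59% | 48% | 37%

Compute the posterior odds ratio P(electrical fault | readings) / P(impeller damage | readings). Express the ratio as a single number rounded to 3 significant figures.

1.92

Posterior odds equal prior odds times the likelihood ratio; only the two competing hypotheses matter.
  electrical fault: 0.08 × 0.27 × 0.95 × 0.48 = 0.0098496
  impeller damage: 0.27 × 0.27 × 0.19 × 0.37 = 0.0051249
Odds(electrical fault : impeller damage) = 0.0098496 / 0.0051249 ≈ 1.92.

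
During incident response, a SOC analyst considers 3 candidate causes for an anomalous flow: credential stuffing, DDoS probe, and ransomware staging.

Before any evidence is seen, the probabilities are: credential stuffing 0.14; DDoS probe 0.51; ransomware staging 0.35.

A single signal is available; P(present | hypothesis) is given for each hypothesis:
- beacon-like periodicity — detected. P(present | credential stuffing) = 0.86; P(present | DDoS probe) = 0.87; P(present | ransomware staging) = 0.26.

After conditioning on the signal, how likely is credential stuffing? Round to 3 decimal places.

By Bayes' rule, the unnormalized weight for each hypothesis is prior × likelihood:
  credential stuffing: 0.14 × 0.86 = 0.1204
  DDoS probe: 0.51 × 0.87 = 0.4437
  ransomware staging: 0.35 × 0.26 = 0.091
The unnormalized weights sum to 0.6551.
P(credential stuffing | evidence) = 0.1204 / 0.6551 ≈ 0.184.

0.184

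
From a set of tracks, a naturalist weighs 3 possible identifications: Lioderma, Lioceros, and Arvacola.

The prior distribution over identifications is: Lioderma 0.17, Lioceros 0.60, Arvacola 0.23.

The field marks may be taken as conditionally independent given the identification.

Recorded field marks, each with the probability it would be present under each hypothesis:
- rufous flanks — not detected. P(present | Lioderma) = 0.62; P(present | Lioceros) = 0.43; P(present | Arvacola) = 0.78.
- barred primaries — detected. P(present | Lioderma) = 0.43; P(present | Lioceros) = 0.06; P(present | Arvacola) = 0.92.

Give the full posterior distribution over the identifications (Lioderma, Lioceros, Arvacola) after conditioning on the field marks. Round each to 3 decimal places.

0.293, 0.216, 0.491

Multiply each prior by the joint likelihood of the field mark pattern (using 1 − P(present | H) for each absent field mark):
  Lioderma: 0.17 × (1 − 0.62) × 0.43 = 0.027778
  Lioceros: 0.60 × (1 − 0.43) × 0.06 = 0.02052
  Arvacola: 0.23 × (1 − 0.78) × 0.92 = 0.046552
The unnormalized weights sum to 0.09485.
P(Lioderma | evidence) = 0.027778 / 0.09485 ≈ 0.293
P(Lioceros | evidence) = 0.02052 / 0.09485 ≈ 0.216
P(Arvacola | evidence) = 0.046552 / 0.09485 ≈ 0.491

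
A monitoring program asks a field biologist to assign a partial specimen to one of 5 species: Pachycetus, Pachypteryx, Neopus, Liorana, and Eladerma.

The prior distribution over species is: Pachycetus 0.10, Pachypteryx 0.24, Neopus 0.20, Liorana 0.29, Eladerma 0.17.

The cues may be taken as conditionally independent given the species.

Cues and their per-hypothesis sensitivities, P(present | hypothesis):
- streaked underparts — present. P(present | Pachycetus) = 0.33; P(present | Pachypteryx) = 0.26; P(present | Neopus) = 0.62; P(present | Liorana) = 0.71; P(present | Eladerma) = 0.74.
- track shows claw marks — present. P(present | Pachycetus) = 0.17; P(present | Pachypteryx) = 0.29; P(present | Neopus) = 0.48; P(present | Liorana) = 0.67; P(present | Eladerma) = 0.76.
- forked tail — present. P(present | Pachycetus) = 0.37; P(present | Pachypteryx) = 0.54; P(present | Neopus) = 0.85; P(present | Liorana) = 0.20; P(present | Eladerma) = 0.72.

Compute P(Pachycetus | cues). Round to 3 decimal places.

0.013

By Bayes' rule with conditional independence, the unnormalized weight for each hypothesis is prior × ∏ likelihoods:
  Pachycetus: 0.10 × 0.33 × 0.17 × 0.37 = 0.0020757
  Pachypteryx: 0.24 × 0.26 × 0.29 × 0.54 = 0.0097718
  Neopus: 0.20 × 0.62 × 0.48 × 0.85 = 0.050592
  Liorana: 0.29 × 0.71 × 0.67 × 0.20 = 0.027591
  Eladerma: 0.17 × 0.74 × 0.76 × 0.72 = 0.068838
Normalizing constant Z = 0.0020757 + 0.0097718 + 0.050592 + 0.027591 + 0.068838 = 0.15887.
P(Pachycetus | evidence) = 0.0020757 / 0.15887 ≈ 0.013.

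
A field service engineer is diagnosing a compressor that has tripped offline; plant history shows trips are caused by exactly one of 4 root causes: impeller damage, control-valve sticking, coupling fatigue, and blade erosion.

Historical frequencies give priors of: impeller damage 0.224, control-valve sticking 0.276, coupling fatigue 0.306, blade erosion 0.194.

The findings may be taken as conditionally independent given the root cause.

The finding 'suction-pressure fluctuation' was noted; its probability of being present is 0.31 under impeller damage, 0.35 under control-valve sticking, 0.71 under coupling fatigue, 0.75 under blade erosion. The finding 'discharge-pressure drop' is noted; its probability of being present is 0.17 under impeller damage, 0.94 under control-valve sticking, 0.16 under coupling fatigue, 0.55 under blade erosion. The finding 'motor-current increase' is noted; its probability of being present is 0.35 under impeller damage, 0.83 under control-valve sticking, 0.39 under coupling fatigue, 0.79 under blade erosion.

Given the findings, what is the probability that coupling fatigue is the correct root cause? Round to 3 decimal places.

0.087

By Bayes' rule with conditional independence, the unnormalized weight for each hypothesis is prior × ∏ likelihoods:
  impeller damage: 0.224 × 0.31 × 0.17 × 0.35 = 0.0041317
  control-valve sticking: 0.276 × 0.35 × 0.94 × 0.83 = 0.075367
  coupling fatigue: 0.306 × 0.71 × 0.16 × 0.39 = 0.013557
  blade erosion: 0.194 × 0.75 × 0.55 × 0.79 = 0.06322
Marginal likelihood of the evidence = 0.15628.
P(coupling fatigue | evidence) = 0.013557 / 0.15628 ≈ 0.087.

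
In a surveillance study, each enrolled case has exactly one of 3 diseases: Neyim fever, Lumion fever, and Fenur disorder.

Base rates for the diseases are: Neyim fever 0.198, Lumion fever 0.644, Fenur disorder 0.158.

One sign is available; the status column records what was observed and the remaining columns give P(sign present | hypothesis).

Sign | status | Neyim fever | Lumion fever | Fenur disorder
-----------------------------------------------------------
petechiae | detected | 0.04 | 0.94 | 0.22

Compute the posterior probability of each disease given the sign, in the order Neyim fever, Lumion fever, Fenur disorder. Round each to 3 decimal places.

0.012, 0.934, 0.054

For each hypothesis, the unnormalized posterior weight is prior × likelihood:
  Neyim fever: 0.198 × 0.04 = 0.00792
  Lumion fever: 0.644 × 0.94 = 0.60536
  Fenur disorder: 0.158 × 0.22 = 0.03476
Normalizing constant Z = 0.00792 + 0.60536 + 0.03476 = 0.64804.
P(Neyim fever | evidence) = 0.00792 / 0.64804 ≈ 0.012
P(Lumion fever | evidence) = 0.60536 / 0.64804 ≈ 0.934
P(Fenur disorder | evidence) = 0.03476 / 0.64804 ≈ 0.054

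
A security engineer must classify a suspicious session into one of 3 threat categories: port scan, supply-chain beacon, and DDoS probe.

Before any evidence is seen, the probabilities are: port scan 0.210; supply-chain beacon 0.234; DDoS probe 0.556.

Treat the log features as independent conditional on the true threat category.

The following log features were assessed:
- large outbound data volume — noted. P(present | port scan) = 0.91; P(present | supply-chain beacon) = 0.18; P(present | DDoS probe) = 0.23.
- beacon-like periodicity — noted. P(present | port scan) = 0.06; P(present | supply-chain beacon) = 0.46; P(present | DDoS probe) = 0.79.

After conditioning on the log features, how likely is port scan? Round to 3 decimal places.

For each hypothesis, the unnormalized posterior weight is prior × product of the log feature likelihoods:
  port scan: 0.210 × 0.91 × 0.06 = 0.011466
  supply-chain beacon: 0.234 × 0.18 × 0.46 = 0.019375
  DDoS probe: 0.556 × 0.23 × 0.79 = 0.10103
Normalizing constant Z = 0.011466 + 0.019375 + 0.10103 = 0.13187.
P(port scan | evidence) = 0.011466 / 0.13187 ≈ 0.087.

0.087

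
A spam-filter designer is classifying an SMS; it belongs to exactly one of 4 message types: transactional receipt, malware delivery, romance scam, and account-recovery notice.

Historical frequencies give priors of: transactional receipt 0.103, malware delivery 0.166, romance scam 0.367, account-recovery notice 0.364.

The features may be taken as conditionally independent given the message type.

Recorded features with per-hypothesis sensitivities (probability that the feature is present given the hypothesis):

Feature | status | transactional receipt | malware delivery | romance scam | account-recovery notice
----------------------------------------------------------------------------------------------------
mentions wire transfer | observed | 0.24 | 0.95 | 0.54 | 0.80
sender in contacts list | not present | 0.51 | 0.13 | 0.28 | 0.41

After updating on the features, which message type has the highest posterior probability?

account-recovery notice

For each hypothesis, the unnormalized posterior weight is prior × product of the feature likelihoods (using 1 − P(present | H) for each absent feature):
  transactional receipt: 0.103 × 0.24 × (1 − 0.51) = 0.012113
  malware delivery: 0.166 × 0.95 × (1 − 0.13) = 0.1372
  romance scam: 0.367 × 0.54 × (1 − 0.28) = 0.14269
  account-recovery notice: 0.364 × 0.80 × (1 − 0.41) = 0.17181
Normalizing constant Z = 0.012113 + 0.1372 + 0.14269 + 0.17181 = 0.46381.
P(transactional receipt | evidence) ≈ 0.012113 / 0.46381 ≈ 0.026
P(malware delivery | evidence) ≈ 0.1372 / 0.46381 ≈ 0.296
P(romance scam | evidence) ≈ 0.14269 / 0.46381 ≈ 0.308
P(account-recovery notice | evidence) ≈ 0.17181 / 0.46381 ≈ 0.370
The largest is 0.370, so account-recovery notice is most probable.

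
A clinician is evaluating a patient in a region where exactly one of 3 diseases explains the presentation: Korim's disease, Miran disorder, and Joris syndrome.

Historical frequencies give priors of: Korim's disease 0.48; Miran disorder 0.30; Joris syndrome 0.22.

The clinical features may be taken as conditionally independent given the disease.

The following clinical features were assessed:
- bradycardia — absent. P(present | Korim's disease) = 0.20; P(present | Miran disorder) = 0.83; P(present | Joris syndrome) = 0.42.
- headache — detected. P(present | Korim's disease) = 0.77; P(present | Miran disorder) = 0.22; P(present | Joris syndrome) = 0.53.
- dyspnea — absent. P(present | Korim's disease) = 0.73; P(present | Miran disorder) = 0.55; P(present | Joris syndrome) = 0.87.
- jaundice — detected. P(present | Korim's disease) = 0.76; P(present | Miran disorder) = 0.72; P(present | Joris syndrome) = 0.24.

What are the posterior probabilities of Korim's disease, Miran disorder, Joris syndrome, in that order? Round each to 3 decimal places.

By Bayes' rule with conditional independence, the unnormalized weight for each hypothesis is prior × ∏ likelihoods (using 1 − P(present | H) for each absent clinical feature):
  Korim's disease: 0.48 × (1 − 0.20) × 0.77 × (1 − 0.73) × 0.76 = 0.060674
  Miran disorder: 0.30 × (1 − 0.83) × 0.22 × (1 − 0.55) × 0.72 = 0.0036353
  Joris syndrome: 0.22 × (1 − 0.42) × 0.53 × (1 − 0.87) × 0.24 = 0.00211
Normalizing constant Z = 0.060674 + 0.0036353 + 0.00211 = 0.066419.
P(Korim's disease | evidence) = 0.060674 / 0.066419 ≈ 0.913
P(Miran disorder | evidence) = 0.0036353 / 0.066419 ≈ 0.055
P(Joris syndrome | evidence) = 0.00211 / 0.066419 ≈ 0.032

0.913, 0.055, 0.032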